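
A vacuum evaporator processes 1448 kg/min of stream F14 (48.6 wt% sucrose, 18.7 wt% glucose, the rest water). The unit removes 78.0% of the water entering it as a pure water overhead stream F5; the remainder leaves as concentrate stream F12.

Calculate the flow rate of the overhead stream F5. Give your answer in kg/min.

369.3 kg/min

water entering = 1448×0.327 = 473.5 kg/min; overhead removed = 0.780×473.5 = 369.33 kg/min.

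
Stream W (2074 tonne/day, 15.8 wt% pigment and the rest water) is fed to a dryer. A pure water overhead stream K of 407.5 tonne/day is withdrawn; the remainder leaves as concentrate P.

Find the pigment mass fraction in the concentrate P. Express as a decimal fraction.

0.1966

pigment is not removed: 2074×0.158 = 327.69 tonne/day of pigment enters P.
Concentrate = 2074 − 407.5 = 1666.5 tonne/day.
Mass fraction = 327.69/1666.5 = 0.1966.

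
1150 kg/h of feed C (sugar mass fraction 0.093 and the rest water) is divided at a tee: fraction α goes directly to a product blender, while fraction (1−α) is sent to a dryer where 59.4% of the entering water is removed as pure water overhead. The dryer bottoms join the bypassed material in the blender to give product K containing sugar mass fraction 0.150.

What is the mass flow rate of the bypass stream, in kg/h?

All 1150×0.093 = 106.95 kg/h of sugar reaches K, so K = 106.95/0.150 = 713 kg/h and vapour = 437 kg/h.
The evaporator receives (1−α)·1150 of feed at 0.907 water and removes 0.594 of that water:
0.594×0.907×(1−α)×1150 = 437
(1−α) = 437/619.57 = 0.7053;  α = 0.2947.
Bypass flow = 0.2947×1150 = 338.88 kg/h.

338.9 kg/h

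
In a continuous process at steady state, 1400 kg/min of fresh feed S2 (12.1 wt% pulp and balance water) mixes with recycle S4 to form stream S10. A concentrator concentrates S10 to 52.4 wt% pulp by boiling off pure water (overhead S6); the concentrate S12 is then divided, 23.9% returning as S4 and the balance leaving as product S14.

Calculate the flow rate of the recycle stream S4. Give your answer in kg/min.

101.5 kg/min

Overall pulp balance (none leaves overhead): pulp in fresh feed = pulp in product, i.e. 1400×0.121 = (1−0.239)·S12·0.524.
S12 = 169.4/(0.524×0.761) = 424.81 kg/min.
Recycle S4 = 0.239×424.81 = 101.53 kg/min.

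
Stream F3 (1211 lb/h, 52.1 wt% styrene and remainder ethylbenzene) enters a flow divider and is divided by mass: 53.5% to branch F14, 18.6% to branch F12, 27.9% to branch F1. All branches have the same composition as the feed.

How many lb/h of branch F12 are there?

225.2 lb/h

Branch F12 flow = 0.186×1211 = 225.25 lb/h.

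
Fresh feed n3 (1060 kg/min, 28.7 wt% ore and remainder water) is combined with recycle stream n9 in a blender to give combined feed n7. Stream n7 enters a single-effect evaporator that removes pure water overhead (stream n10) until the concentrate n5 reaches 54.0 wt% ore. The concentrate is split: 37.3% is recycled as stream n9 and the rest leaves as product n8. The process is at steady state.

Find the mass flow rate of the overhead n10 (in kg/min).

Overall ore balance (none leaves overhead): ore in fresh feed = ore in product, i.e. 1060×0.287 = (1−0.373)·n5·0.540.
n5 = 304.22/(0.540×0.627) = 898.52 kg/min.
Recycle n9 = 0.373×898.52 = 335.15 kg/min.
Combined feed n7 = 1060 + 335.15 = 1395.1 kg/min.
Overhead n10 = n7 − n5 = 1395.1 − 898.52 = 496.63 kg/min.

496.6 kg/min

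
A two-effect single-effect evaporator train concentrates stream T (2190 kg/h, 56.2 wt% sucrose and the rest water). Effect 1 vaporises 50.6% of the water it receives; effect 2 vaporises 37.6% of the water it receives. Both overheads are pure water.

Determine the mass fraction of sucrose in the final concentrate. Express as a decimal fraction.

0.806

water in feed = 2190×0.438 = 959.22 kg/h.
After stage 1: water left = (1−0.506)×959.22 = 473.85; stream total = 1704.6 kg/h.
After stage 2: water left = (1−0.376)×473.85 = 295.69; final concentrate = 1526.5 kg/h.
sucrose fraction = 1230.8/1526.5 = 0.806.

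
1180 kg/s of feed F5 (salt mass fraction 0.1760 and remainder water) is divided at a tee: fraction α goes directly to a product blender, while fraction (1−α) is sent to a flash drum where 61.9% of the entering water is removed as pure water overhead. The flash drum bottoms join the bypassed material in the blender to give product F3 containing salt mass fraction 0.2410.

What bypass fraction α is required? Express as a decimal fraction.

0.471

All 1180×0.176 = 207.68 kg/s of salt reaches F3, so F3 = 207.68/0.241 = 861.74 kg/s and vapour = 318.26 kg/s.
The evaporator receives (1−α)·1180 of feed at 0.824 water and removes 0.619 of that water:
0.619×0.824×(1−α)×1180 = 318.26
(1−α) = 318.26/601.87 = 0.5288;  α = 0.4712.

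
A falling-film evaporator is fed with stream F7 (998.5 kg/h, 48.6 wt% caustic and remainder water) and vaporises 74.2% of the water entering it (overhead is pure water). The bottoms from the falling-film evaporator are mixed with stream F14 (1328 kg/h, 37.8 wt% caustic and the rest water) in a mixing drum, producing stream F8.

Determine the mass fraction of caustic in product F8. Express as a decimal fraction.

0.507

Vapour removed = 0.742×0.514×998.5 = 380.82 kg/h; concentrate = 617.68 kg/h.
caustic reaching the mixer = 485.27 (from concentrate) + 1328×0.378 = 987.25 kg/h.
Product flow = 617.68 + 1328 = 1945.7 kg/h; caustic fraction = 0.507.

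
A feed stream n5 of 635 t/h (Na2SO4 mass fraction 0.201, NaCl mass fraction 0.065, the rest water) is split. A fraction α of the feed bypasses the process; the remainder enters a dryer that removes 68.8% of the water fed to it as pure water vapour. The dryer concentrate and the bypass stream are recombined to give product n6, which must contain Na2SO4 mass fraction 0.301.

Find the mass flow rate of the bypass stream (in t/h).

217.2 t/h

All 635×0.201 = 127.64 t/h of Na2SO4 reaches n6, so n6 = 127.64/0.301 = 424.04 t/h and vapour = 210.96 t/h.
The evaporator receives (1−α)·635 of feed at 0.734 water and removes 0.688 of that water:
0.688×0.734×(1−α)×635 = 210.96
(1−α) = 210.96/320.67 = 0.6579;  α = 0.3421.
Bypass flow = 0.3421×635 = 217.24 t/h.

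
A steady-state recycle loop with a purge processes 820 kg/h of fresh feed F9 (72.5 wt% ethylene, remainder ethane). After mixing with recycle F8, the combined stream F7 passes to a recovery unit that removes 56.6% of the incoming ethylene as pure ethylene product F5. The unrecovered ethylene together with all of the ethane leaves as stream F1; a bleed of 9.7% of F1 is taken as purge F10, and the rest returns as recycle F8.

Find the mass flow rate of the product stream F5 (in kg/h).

ethylene in F7: m_A = 820×0.725 + (1−0.097)·(1−0.566)·m_A, so m_A = 594.5/0.6081 = 977.64 kg/h.
Product F5 = 0.566×977.64 = 553.34 kg/h.

553.3 kg/h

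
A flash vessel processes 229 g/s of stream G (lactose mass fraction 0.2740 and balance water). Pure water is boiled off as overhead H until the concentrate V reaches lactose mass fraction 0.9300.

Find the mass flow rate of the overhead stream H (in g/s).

161.5 g/s

lactose is conserved: 229×0.274 = 62.746 g/s all reports to the concentrate.
Concentrate = 62.746/(target fraction) = 67.469 g/s.
Overhead = 229 − 67.469 = 161.53 g/s.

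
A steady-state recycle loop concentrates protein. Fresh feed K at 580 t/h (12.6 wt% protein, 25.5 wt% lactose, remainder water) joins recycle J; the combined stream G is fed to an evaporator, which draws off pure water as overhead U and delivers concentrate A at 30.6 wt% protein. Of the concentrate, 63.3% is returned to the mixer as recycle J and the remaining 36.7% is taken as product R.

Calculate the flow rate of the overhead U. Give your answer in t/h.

Overall protein balance (none leaves overhead): protein in fresh feed = protein in product, i.e. 580×0.126 = (1−0.633)·A·0.306.
A = 73.08/(0.306×0.367) = 650.75 t/h.
Recycle J = 0.633×650.75 = 411.92 t/h.
Combined feed G = 580 + 411.92 = 991.92 t/h.
Overhead U = G − A = 991.92 − 650.75 = 341.18 t/h.

341.2 t/h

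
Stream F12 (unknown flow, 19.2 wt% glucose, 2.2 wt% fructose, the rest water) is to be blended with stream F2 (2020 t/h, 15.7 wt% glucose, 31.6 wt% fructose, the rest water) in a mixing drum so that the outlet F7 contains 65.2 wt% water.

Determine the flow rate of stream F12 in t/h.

Let F12 be the unknown flow. Total out = 2020 + F12.
water balance: 1064.5 + 0.786·F12 = 0.652·(2020 + F12)
(0.786 − 0.652)·F12 = 0.652×2020 − 1064.5 = 252.5
F12 = 252.5 / 0.134 = 1884.3 t/h

1884 t/h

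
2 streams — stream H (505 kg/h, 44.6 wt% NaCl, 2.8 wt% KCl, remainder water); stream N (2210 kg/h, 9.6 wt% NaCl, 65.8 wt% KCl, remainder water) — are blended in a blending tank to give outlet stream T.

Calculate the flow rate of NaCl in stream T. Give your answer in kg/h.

NaCl out = NaCl in = 505×0.446 + 2210×0.096 = 437.39 kg/h.

437.4 kg/h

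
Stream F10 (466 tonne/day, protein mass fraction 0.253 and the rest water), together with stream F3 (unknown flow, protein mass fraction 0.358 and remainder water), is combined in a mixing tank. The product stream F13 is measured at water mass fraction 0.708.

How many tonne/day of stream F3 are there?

275.4 tonne/day

Let F3 be the unknown flow. Total out = 466 + F3.
water balance: 348.1 + 0.642·F3 = 0.708·(466 + F3)
(0.642 − 0.708)·F3 = 0.708×466 − 348.1 = -18.174
F3 = -18.174 / -0.066 = 275.36 tonne/day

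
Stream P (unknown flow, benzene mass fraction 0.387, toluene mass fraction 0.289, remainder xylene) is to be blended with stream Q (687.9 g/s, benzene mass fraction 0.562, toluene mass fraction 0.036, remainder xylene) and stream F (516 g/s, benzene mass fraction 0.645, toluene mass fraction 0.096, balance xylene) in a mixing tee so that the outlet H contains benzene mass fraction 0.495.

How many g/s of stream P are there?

Let P be the unknown flow. Total out = 1203.9 + P.
benzene balance: 719.42 + 0.387·P = 0.495·(1203.9 + P)
(0.387 − 0.495)·P = 0.495×1203.9 − 719.42 = -123.49
P = -123.49 / -0.108 = 1143.4 g/s

1143 g/s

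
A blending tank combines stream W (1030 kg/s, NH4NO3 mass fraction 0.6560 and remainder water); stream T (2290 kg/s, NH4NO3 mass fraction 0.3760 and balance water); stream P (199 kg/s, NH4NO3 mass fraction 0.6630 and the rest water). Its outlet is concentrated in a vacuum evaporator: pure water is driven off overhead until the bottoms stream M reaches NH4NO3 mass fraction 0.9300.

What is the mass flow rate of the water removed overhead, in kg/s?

1725 kg/s

NH4NO3 entering = 1030×0.656 + 2290×0.376 + 199×0.663 = 1668.7 kg/s.
All NH4NO3 reports to M, so M = 1668.7/0.930 = 1794.3 kg/s.
Total feed = 3519 kg/s; overhead = 3519 − 1794.3 = 1724.7 kg/s.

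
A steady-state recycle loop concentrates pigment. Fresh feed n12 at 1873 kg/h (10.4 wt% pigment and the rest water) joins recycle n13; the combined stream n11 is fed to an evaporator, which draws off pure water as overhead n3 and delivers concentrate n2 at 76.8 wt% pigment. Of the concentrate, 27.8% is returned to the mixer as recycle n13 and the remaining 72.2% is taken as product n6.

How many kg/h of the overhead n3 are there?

1619 kg/h

Overall pigment balance (none leaves overhead): pigment in fresh feed = pigment in product, i.e. 1873×0.104 = (1−0.278)·n2·0.768.
n2 = 194.79/(0.768×0.722) = 351.3 kg/h.
Recycle n13 = 0.278×351.3 = 97.66 kg/h.
Combined feed n11 = 1873 + 97.66 = 1970.7 kg/h.
Overhead n3 = n11 − n2 = 1970.7 − 351.3 = 1619.4 kg/h.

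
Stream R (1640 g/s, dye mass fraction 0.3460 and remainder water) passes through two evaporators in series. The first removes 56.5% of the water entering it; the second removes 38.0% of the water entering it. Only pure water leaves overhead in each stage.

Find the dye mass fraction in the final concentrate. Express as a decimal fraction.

water in feed = 1640×0.654 = 1072.6 g/s.
After stage 1: water left = (1−0.565)×1072.6 = 466.56; stream total = 1034 g/s.
After stage 2: water left = (1−0.380)×466.56 = 289.27; final concentrate = 856.71 g/s.
dye fraction = 567.44/856.71 = 0.6623.

0.6623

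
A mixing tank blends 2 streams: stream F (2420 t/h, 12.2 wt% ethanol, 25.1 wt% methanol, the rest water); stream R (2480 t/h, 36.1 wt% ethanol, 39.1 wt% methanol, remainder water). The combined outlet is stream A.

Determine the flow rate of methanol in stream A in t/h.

1577 t/h

methanol out = methanol in = 2420×0.251 + 2480×0.391 = 1577.1 t/h.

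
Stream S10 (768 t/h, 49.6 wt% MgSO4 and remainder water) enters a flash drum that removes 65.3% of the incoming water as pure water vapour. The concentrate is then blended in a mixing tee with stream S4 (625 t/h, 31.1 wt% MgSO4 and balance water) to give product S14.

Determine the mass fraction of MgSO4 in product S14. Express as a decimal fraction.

0.505

Vapour removed = 0.653×0.504×768 = 252.76 t/h; concentrate = 515.24 t/h.
MgSO4 reaching the mixer = 380.93 (from concentrate) + 625×0.311 = 575.3 t/h.
Product flow = 515.24 + 625 = 1140.2 t/h; MgSO4 fraction = 0.505.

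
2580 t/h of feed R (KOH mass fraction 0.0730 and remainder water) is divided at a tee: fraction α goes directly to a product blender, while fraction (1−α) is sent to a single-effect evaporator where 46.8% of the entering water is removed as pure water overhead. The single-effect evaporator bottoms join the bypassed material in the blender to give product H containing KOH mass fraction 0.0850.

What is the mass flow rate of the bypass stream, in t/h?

All 2580×0.073 = 188.34 t/h of KOH reaches H, so H = 188.34/0.085 = 2215.8 t/h and vapour = 364.24 t/h.
The evaporator receives (1−α)·2580 of feed at 0.927 water and removes 0.468 of that water:
0.468×0.927×(1−α)×2580 = 364.24
(1−α) = 364.24/1119.3 = 0.3254;  α = 0.6746.
Bypass flow = 0.6746×2580 = 1740.4 t/h.

1740 t/h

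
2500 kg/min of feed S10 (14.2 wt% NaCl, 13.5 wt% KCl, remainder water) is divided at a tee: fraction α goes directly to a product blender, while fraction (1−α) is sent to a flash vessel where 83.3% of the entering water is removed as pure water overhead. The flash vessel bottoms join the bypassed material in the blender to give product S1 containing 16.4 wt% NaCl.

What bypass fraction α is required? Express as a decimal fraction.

All 2500×0.142 = 355 kg/min of NaCl reaches S1, so S1 = 355/0.164 = 2164.6 kg/min and vapour = 335.37 kg/min.
The evaporator receives (1−α)·2500 of feed at 0.723 water and removes 0.833 of that water:
0.833×0.723×(1−α)×2500 = 335.37
(1−α) = 335.37/1505.6 = 0.2227;  α = 0.7773.

0.777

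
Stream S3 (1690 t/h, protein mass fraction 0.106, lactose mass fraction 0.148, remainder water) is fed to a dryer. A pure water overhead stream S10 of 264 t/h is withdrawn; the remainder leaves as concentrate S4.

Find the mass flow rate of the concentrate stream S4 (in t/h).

Concentrate = 1690 − 264 = 1426 t/h.

1426 t/h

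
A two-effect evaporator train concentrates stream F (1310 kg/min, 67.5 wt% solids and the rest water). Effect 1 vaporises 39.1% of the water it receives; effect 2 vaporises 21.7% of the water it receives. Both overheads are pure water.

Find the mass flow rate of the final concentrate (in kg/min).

1087 kg/min

water in feed = 1310×0.325 = 425.75 kg/min.
After stage 1: water left = (1−0.391)×425.75 = 259.28; stream total = 1143.5 kg/min.
After stage 2: water left = (1−0.217)×259.28 = 203.02; final concentrate = 1087.3 kg/min.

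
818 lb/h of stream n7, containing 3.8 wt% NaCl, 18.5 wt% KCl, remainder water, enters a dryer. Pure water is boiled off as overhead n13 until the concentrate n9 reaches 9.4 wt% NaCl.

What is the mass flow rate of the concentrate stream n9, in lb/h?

NaCl is conserved: 818×0.038 = 31.084 lb/h all reports to the concentrate.
Concentrate = 31.084/(target fraction) = 330.68 lb/h.

330.7 lb/h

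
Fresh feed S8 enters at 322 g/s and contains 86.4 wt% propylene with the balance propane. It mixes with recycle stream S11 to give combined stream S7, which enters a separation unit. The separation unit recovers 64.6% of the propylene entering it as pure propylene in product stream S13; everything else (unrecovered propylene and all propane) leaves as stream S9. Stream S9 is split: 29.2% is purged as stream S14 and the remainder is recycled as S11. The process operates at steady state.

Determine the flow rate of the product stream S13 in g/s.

239.8 g/s

propylene in S7: m_A = 322×0.864 + (1−0.292)·(1−0.646)·m_A, so m_A = 278.21/0.7494 = 371.26 g/s.
Product S13 = 0.646×371.26 = 239.83 g/s.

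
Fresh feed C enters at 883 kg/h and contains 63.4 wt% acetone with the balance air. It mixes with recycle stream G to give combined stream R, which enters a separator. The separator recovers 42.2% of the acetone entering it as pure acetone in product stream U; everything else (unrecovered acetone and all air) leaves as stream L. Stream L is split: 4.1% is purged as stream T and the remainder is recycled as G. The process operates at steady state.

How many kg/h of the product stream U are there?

acetone in R: m_A = 883×0.634 + (1−0.041)·(1−0.422)·m_A, so m_A = 559.82/0.4457 = 1256.1 kg/h.
Product U = 0.422×1256.1 = 530.06 kg/h.

530.1 kg/h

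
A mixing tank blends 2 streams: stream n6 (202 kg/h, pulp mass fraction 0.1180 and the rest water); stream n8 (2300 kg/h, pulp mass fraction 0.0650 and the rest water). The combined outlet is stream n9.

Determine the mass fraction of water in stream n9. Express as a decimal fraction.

Total flow out = 202 + 2300 = 2502 kg/h.
water in = 202×0.882 + 2300×0.935 = 2328.7 kg/h.
water mass fraction in n9 = 2328.7/2502 = 0.9307.

0.9307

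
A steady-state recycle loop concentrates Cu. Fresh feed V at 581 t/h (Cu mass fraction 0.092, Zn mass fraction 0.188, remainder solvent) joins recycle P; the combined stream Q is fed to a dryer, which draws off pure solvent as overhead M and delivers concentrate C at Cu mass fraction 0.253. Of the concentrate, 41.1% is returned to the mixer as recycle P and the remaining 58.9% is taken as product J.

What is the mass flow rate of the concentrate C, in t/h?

Overall Cu balance (none leaves overhead): Cu in fresh feed = Cu in product, i.e. 581×0.092 = (1−0.411)·C·0.253.
C = 53.452/(0.253×0.589) = 358.7 t/h.

358.7 t/h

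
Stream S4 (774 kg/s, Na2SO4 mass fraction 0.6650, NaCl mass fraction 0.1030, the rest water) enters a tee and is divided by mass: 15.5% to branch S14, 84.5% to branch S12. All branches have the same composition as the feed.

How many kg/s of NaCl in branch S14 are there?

Branch S14 total = 0.155×774 = 119.97 kg/s.
NaCl in S14 = 0.103×119.97 = 12.357 kg/s.

12.36 kg/s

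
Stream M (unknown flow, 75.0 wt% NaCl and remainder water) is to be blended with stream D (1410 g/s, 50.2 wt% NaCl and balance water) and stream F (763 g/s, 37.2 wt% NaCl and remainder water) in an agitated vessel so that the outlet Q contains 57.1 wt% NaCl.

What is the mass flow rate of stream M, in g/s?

Let M be the unknown flow. Total out = 2173 + M.
NaCl balance: 991.66 + 0.750·M = 0.571·(2173 + M)
(0.750 − 0.571)·M = 0.571×2173 − 991.66 = 249.13
M = 249.13 / 0.179 = 1391.8 g/s

1392 g/s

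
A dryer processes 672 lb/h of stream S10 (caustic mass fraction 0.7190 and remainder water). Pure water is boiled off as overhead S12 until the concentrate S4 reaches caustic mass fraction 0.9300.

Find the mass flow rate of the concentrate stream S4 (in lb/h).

caustic is conserved: 672×0.719 = 483.17 lb/h all reports to the concentrate.
Concentrate = 483.17/(target fraction) = 519.54 lb/h.

519.5 lb/h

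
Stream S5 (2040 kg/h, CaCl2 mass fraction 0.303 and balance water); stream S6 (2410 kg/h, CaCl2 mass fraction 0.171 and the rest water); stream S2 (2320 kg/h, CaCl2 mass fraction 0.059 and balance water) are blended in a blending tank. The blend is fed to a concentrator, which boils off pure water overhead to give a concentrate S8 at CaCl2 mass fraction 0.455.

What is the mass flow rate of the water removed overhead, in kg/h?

CaCl2 entering = 2040×0.303 + 2410×0.171 + 2320×0.059 = 1167.1 kg/h.
All CaCl2 reports to S8, so S8 = 1167.1/0.455 = 2565.1 kg/h.
Total feed = 6770 kg/h; overhead = 6770 − 2565.1 = 4204.9 kg/h.

4205 kg/h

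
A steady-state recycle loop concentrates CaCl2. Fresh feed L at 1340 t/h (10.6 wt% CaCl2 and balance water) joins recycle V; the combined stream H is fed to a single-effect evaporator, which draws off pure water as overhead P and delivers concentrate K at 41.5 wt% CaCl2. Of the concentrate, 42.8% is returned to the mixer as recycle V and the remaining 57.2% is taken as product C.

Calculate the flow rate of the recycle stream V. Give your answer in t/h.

Overall CaCl2 balance (none leaves overhead): CaCl2 in fresh feed = CaCl2 in product, i.e. 1340×0.106 = (1−0.428)·K·0.415.
K = 142.04/(0.415×0.572) = 598.37 t/h.
Recycle V = 0.428×598.37 = 256.1 t/h.

256.1 t/h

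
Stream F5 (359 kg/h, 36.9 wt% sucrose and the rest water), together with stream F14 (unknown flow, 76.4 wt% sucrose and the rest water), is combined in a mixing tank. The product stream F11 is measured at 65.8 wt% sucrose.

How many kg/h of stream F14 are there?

Let F14 be the unknown flow. Total out = 359 + F14.
sucrose balance: 132.47 + 0.764·F14 = 0.658·(359 + F14)
(0.764 − 0.658)·F14 = 0.658×359 − 132.47 = 103.75
F14 = 103.75 / 0.106 = 978.78 kg/h

978.8 kg/h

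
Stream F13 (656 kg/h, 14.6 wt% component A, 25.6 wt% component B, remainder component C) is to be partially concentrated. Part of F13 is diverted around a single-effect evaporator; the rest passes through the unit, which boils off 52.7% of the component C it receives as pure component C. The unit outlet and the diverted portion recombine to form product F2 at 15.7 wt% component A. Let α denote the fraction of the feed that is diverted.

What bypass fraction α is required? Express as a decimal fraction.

0.778

All 656×0.146 = 95.776 kg/h of component A reaches F2, so F2 = 95.776/0.157 = 610.04 kg/h and vapour = 45.962 kg/h.
The evaporator receives (1−α)·656 of feed at 0.598 component C and removes 0.527 of that component C:
0.527×0.598×(1−α)×656 = 45.962
(1−α) = 45.962/206.74 = 0.2223;  α = 0.7777.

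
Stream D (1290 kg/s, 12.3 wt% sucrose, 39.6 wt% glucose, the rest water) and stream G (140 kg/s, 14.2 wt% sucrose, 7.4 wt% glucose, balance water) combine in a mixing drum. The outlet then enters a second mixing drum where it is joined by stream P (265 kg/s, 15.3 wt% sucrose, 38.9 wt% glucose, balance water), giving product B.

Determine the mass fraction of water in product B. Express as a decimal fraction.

0.502

Overall, product flow = 1695 kg/s.
water in = 1290×0.481 + 140×0.784 + 265×0.458 = 851.62 kg/s.
water fraction in B = 0.502.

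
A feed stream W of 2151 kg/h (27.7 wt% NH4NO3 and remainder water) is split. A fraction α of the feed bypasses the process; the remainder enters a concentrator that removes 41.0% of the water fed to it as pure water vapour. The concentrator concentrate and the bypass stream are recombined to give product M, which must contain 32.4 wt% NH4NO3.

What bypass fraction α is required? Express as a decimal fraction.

All 2151×0.277 = 595.83 kg/h of NH4NO3 reaches M, so M = 595.83/0.324 = 1839 kg/h and vapour = 312.03 kg/h.
The evaporator receives (1−α)·2151 of feed at 0.723 water and removes 0.410 of that water:
0.410×0.723×(1−α)×2151 = 312.03
(1−α) = 312.03/637.62 = 0.4894;  α = 0.5106.

0.511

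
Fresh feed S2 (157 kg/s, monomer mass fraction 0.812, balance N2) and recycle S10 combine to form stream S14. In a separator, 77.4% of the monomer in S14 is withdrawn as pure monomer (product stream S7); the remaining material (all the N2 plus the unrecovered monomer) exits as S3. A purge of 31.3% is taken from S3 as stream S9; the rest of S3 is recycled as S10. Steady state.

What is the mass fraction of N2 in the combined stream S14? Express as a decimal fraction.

N2 enters only via S2 and leaves only via the purge: 157×0.188 = 0.313×(N2 in S3), and the separator passes all N2, so N2 in S14 = N2 in S3 = 94.3 kg/s.
monomer in S14: m_A = 157×0.812 + (1−0.313)·(1−0.774)·m_A, so m_A = 127.48/0.8447 = 150.92 kg/s.
S14 = 150.92 + 94.3 = 245.22 kg/s.
N2 fraction in S14 = 94.3/245.22 = 0.385.

0.385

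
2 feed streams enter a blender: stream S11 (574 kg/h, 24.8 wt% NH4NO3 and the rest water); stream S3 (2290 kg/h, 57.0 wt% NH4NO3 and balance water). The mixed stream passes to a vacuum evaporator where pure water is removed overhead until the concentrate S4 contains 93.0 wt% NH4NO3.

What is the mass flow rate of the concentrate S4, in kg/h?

NH4NO3 entering = 574×0.248 + 2290×0.570 = 1447.7 kg/h.
All NH4NO3 reports to S4, so S4 = 1447.7/0.930 = 1556.6 kg/h.

1557 kg/h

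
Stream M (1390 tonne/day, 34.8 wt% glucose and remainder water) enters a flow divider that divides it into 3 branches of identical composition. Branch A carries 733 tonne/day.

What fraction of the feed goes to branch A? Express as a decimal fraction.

Fraction to A = 733/1390 = 0.5273.

0.527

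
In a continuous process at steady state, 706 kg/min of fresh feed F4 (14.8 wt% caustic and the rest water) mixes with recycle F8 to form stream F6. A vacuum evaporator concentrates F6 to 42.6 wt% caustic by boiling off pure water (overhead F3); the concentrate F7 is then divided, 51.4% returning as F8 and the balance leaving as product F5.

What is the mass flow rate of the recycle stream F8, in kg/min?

259.4 kg/min

Overall caustic balance (none leaves overhead): caustic in fresh feed = caustic in product, i.e. 706×0.148 = (1−0.514)·F7·0.426.
F7 = 104.49/(0.426×0.486) = 504.69 kg/min.
Recycle F8 = 0.514×504.69 = 259.41 kg/min.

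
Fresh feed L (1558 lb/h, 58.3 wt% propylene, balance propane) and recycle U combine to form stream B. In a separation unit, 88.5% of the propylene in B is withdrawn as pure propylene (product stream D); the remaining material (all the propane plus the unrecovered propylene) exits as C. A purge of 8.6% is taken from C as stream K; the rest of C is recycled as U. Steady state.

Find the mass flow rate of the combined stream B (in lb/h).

8569 lb/h

propane enters only via L and leaves only via the purge: 1558×0.417 = 0.086×(propane in C), and the separation unit passes all propane, so propane in B = propane in C = 7554.5 lb/h.
propylene in B: m_A = 1558×0.583 + (1−0.086)·(1−0.885)·m_A, so m_A = 908.31/0.8949 = 1015 lb/h.
B = 1015 + 7554.5 = 8569.5 lb/h.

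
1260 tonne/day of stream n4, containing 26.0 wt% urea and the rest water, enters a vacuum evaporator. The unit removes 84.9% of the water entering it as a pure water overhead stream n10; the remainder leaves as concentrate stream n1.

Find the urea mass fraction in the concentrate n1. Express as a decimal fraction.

0.699

urea is not removed: 1260×0.260 = 327.6 tonne/day of urea enters n1.
water entering = 1260×0.740 = 932.4 tonne/day; overhead removed = 0.849×932.4 = 791.61 tonne/day.
Concentrate = 1260 − 791.61 = 468.39 tonne/day.
Mass fraction = 327.6/468.39 = 0.699.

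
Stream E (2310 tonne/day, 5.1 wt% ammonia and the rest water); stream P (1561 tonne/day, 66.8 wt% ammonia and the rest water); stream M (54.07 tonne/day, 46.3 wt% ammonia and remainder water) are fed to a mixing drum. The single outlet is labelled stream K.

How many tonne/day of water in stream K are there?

2739 tonne/day

water out = water in = 2310×0.949 + 1561×0.332 + 54.07×0.537 = 2739.5 tonne/day.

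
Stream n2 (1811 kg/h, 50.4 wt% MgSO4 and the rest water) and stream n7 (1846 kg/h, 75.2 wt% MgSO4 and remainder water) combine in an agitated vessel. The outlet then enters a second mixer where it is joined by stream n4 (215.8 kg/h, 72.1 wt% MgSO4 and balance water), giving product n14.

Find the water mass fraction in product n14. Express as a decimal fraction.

0.366

Overall, product flow = 3872.8 kg/h.
water in = 1811×0.496 + 1846×0.248 + 215.8×0.279 = 1416.3 kg/h.
water fraction in n14 = 0.366.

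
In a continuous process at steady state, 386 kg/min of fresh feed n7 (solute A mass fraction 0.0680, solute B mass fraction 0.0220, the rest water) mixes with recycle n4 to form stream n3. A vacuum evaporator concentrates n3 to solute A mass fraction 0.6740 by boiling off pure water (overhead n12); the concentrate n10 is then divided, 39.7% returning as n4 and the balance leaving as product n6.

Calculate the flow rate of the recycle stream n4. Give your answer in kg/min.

25.64 kg/min

Overall solute A balance (none leaves overhead): solute A in fresh feed = solute A in product, i.e. 386×0.068 = (1−0.397)·n10·0.674.
n10 = 26.248/(0.674×0.603) = 64.583 kg/min.
Recycle n4 = 0.397×64.583 = 25.639 kg/min.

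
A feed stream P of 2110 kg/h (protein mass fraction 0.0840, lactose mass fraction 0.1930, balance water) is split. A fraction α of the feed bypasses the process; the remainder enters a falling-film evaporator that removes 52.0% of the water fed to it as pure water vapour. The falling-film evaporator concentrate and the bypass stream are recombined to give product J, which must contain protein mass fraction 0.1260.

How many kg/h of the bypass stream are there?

All 2110×0.084 = 177.24 kg/h of protein reaches J, so J = 177.24/0.126 = 1406.7 kg/h and vapour = 703.33 kg/h.
The evaporator receives (1−α)·2110 of feed at 0.723 water and removes 0.520 of that water:
0.520×0.723×(1−α)×2110 = 703.33
(1−α) = 703.33/793.28 = 0.8866;  α = 0.1134.
Bypass flow = 0.1134×2110 = 239.23 kg/h.

239.2 kg/h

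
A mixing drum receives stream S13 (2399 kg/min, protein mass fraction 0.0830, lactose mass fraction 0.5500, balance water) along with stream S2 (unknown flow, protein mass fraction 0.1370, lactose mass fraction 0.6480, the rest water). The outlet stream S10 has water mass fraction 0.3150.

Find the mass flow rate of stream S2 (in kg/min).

1247 kg/min

Let S2 be the unknown flow. Total out = 2399 + S2.
water balance: 880.43 + 0.215·S2 = 0.315·(2399 + S2)
(0.215 − 0.315)·S2 = 0.315×2399 − 880.43 = -124.75
S2 = -124.75 / -0.100 = 1247.5 kg/min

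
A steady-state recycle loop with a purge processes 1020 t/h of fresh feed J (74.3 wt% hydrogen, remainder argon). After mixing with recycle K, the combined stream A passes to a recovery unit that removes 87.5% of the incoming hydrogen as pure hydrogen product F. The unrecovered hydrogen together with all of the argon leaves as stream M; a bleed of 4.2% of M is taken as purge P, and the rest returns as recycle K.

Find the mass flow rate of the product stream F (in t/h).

hydrogen in A: m_A = 1020×0.743 + (1−0.042)·(1−0.875)·m_A, so m_A = 757.86/0.8802 = 860.96 t/h.
Product F = 0.875×860.96 = 753.34 t/h.

753.3 t/h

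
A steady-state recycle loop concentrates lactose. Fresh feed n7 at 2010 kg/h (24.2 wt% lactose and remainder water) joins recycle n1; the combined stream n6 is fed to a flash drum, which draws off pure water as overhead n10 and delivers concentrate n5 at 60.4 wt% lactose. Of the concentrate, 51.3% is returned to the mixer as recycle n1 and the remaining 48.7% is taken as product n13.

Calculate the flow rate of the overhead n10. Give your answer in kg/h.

Overall lactose balance (none leaves overhead): lactose in fresh feed = lactose in product, i.e. 2010×0.242 = (1−0.513)·n5·0.604.
n5 = 486.42/(0.604×0.487) = 1653.7 kg/h.
Recycle n1 = 0.513×1653.7 = 848.33 kg/h.
Combined feed n6 = 2010 + 848.33 = 2858.3 kg/h.
Overhead n10 = n6 − n5 = 2858.3 − 1653.7 = 1204.7 kg/h.

1205 kg/h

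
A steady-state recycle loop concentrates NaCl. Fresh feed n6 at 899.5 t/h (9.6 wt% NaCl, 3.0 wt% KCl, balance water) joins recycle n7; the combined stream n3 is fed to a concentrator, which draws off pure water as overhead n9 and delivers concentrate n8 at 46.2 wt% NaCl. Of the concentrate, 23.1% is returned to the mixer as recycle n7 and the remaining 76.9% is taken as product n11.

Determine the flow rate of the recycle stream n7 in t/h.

56.15 t/h

Overall NaCl balance (none leaves overhead): NaCl in fresh feed = NaCl in product, i.e. 899.5×0.096 = (1−0.231)·n8·0.462.
n8 = 86.352/(0.462×0.769) = 243.05 t/h.
Recycle n7 = 0.231×243.05 = 56.146 t/h.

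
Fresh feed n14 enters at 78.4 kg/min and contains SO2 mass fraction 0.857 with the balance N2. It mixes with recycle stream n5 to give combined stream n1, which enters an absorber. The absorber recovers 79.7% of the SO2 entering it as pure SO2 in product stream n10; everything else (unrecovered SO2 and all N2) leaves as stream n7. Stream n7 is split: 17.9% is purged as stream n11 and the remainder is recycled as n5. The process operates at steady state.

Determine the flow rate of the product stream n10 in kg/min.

SO2 in n1: m_A = 78.4×0.857 + (1−0.179)·(1−0.797)·m_A, so m_A = 67.189/0.8333 = 80.626 kg/min.
Product n10 = 0.797×80.626 = 64.259 kg/min.

64.26 kg/min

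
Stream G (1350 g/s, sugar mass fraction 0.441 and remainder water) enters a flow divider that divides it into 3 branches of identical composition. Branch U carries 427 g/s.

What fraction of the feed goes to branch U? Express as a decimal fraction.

Fraction to U = 427/1350 = 0.3163.

0.316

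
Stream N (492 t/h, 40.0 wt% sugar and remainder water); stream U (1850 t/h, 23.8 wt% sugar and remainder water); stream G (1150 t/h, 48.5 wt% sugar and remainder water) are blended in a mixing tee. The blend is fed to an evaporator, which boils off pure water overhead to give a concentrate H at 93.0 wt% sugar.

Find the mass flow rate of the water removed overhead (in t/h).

sugar entering = 492×0.400 + 1850×0.238 + 1150×0.485 = 1194.8 t/h.
All sugar reports to H, so H = 1194.8/0.930 = 1284.8 t/h.
Total feed = 3492 t/h; overhead = 3492 − 1284.8 = 2207.2 t/h.

2207 t/h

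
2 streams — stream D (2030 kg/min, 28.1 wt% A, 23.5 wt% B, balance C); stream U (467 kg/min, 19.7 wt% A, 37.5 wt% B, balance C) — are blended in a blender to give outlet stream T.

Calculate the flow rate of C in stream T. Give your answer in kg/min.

1182 kg/min

C out = C in = 2030×0.484 + 467×0.428 = 1182.4 kg/min.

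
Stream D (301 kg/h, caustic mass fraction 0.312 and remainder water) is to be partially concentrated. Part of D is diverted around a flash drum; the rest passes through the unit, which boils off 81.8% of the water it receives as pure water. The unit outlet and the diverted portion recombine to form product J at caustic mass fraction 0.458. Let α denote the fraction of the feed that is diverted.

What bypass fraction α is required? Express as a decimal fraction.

0.434

All 301×0.312 = 93.912 kg/h of caustic reaches J, so J = 93.912/0.458 = 205.05 kg/h and vapour = 95.952 kg/h.
The evaporator receives (1−α)·301 of feed at 0.688 water and removes 0.818 of that water:
0.818×0.688×(1−α)×301 = 95.952
(1−α) = 95.952/169.4 = 0.5664;  α = 0.4336.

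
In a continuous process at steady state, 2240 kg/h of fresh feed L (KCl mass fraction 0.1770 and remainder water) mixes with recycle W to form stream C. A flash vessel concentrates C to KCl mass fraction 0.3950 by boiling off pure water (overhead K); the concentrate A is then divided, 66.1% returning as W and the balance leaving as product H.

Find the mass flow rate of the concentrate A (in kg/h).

2961 kg/h

Overall KCl balance (none leaves overhead): KCl in fresh feed = KCl in product, i.e. 2240×0.177 = (1−0.661)·A·0.395.
A = 396.48/(0.395×0.339) = 2960.9 kg/h.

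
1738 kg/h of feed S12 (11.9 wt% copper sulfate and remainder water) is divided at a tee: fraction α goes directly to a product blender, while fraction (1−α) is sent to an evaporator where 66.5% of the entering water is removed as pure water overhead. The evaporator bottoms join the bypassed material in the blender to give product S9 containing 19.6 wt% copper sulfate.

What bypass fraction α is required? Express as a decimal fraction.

0.329

All 1738×0.119 = 206.82 kg/h of copper sulfate reaches S9, so S9 = 206.82/0.196 = 1055.2 kg/h and vapour = 682.79 kg/h.
The evaporator receives (1−α)·1738 of feed at 0.881 water and removes 0.665 of that water:
0.665×0.881×(1−α)×1738 = 682.79
(1−α) = 682.79/1018.2 = 0.6706;  α = 0.3294.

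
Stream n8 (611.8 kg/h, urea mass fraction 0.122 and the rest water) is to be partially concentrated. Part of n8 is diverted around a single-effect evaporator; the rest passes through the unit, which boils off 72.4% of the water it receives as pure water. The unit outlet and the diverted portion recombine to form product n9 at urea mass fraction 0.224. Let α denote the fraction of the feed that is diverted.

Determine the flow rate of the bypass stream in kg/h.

173.5 kg/h

All 611.8×0.122 = 74.64 kg/h of urea reaches n9, so n9 = 74.64/0.224 = 333.21 kg/h and vapour = 278.59 kg/h.
The evaporator receives (1−α)·611.8 of feed at 0.878 water and removes 0.724 of that water:
0.724×0.878×(1−α)×611.8 = 278.59
(1−α) = 278.59/388.9 = 0.7163;  α = 0.2837.
Bypass flow = 0.2837×611.8 = 173.54 kg/h.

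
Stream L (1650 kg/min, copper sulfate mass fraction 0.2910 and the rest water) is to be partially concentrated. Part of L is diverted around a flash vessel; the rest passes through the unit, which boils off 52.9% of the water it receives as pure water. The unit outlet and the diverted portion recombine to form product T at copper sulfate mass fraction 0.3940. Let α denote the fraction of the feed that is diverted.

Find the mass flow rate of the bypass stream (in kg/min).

All 1650×0.291 = 480.15 kg/min of copper sulfate reaches T, so T = 480.15/0.394 = 1218.7 kg/min and vapour = 431.35 kg/min.
The evaporator receives (1−α)·1650 of feed at 0.709 water and removes 0.529 of that water:
0.529×0.709×(1−α)×1650 = 431.35
(1−α) = 431.35/618.85 = 0.6970;  α = 0.3030.
Bypass flow = 0.3030×1650 = 499.93 kg/min.

499.9 kg/min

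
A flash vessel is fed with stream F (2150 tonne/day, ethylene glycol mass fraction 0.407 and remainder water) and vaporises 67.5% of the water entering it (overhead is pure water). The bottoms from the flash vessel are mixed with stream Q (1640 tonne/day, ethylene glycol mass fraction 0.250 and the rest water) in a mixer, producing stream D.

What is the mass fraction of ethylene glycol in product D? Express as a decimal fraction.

0.439

Vapour removed = 0.675×0.593×2150 = 860.59 tonne/day; concentrate = 1289.4 tonne/day.
ethylene glycol reaching the mixer = 875.05 (from concentrate) + 1640×0.250 = 1285 tonne/day.
Product flow = 1289.4 + 1640 = 2929.4 tonne/day; ethylene glycol fraction = 0.439.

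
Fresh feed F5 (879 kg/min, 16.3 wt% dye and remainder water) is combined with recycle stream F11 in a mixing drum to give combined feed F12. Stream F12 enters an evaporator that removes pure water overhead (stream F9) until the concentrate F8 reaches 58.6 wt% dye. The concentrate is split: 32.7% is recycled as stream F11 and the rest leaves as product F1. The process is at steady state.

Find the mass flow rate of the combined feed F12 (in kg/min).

997.8 kg/min

Overall dye balance (none leaves overhead): dye in fresh feed = dye in product, i.e. 879×0.163 = (1−0.327)·F8·0.586.
F8 = 143.28/(0.586×0.673) = 363.3 kg/min.
Recycle F11 = 0.327×363.3 = 118.8 kg/min.
Combined feed F12 = 879 + 118.8 = 997.8 kg/min.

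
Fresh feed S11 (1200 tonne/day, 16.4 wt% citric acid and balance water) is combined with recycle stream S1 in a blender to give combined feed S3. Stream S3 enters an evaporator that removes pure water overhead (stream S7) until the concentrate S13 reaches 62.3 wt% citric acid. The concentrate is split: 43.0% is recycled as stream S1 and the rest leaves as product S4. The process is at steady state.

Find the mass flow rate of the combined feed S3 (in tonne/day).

1438 tonne/day

Overall citric acid balance (none leaves overhead): citric acid in fresh feed = citric acid in product, i.e. 1200×0.164 = (1−0.430)·S13·0.623.
S13 = 196.8/(0.623×0.570) = 554.19 tonne/day.
Recycle S1 = 0.430×554.19 = 238.3 tonne/day.
Combined feed S3 = 1200 + 238.3 = 1438.3 tonne/day.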